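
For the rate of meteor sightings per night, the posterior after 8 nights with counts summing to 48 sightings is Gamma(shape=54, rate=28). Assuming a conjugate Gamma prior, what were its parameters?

A Gamma(α, β) prior (rate parametrization) on a Poisson rate with n observations summing to S gives posterior Gamma(α+S, β+n).
So α = 54 − 48 = 6 and β = 28 − 8 = 20.

Gamma(shape=6, rate=20)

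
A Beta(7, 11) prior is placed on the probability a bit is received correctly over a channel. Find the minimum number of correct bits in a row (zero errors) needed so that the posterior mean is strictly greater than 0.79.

k = 35

After k correct bits and 0 errors the posterior is Beta(7+k, 11), with mean (7+k)/(7+11+k).
Set (7+k)/(18+k) > 0.79 and solve: k > (0.79·18 − 7)/(1 − 0.79) = 34.381.
The smallest integer exceeding 34.381 is 35, and checking k=35: (42)/(53) = 0.7925 > 0.79.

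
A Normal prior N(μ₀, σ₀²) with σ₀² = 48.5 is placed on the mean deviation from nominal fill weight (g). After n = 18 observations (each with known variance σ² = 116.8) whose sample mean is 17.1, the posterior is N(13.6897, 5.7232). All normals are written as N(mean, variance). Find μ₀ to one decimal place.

With known observation variance, the Normal–Normal posterior has precision τ_n = τ₀ + n/σ² and mean μ_n = (τ₀μ₀ + (n/σ²)x̄)/τ_n.
Here τ₀ = 1/48.5 = 0.020619 and τ_data = 18/116.8 = 0.154110, so τ_n = 0.174729.
Rearranging for μ₀: μ₀ = (μ_n·τ_n − τ_data·x̄)/τ₀ = (13.6897·0.174729 − 0.154110·17.1) / 0.020619 = -0.243293/0.020619 ≈ -11.8.

μ₀ = -11.8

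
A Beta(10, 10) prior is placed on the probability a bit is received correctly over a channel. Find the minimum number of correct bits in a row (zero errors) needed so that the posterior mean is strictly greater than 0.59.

After k correct bits and 0 errors the posterior is Beta(10+k, 10), with mean (10+k)/(10+10+k).
Set (10+k)/(20+k) > 0.59 and solve: k > (0.59·20 − 10)/(1 − 0.59) = 4.390.
The smallest integer exceeding 4.390 is 5.

k = 5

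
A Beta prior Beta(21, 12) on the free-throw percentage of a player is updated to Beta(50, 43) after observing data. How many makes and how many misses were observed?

29 makes and 31 misses

Under Beta–binomial conjugacy the posterior parameters are (a+s, b+f).
So s = 50 − 21 = 29 and f = 43 − 12 = 31.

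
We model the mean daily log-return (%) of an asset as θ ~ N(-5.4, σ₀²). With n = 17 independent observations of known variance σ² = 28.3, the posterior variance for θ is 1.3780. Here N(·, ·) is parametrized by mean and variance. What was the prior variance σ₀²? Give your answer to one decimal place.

σ₀² = 8.0

Posterior precision equals prior precision plus data precision: 1/σ_n² = 1/σ₀² + n/σ².
So 1/σ₀² = 1/1.3780 − 17/28.3 = 0.725689 − 0.600707 = 0.124982.
Hence σ₀² = 1/0.124982 ≈ 8.0.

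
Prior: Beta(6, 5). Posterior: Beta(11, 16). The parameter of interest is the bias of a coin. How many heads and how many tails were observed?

5 heads and 11 tails

Beta is conjugate to the binomial likelihood: posterior = Beta(α+s, β+f).
Match parameters: s=11−6=5, f=16−5=11.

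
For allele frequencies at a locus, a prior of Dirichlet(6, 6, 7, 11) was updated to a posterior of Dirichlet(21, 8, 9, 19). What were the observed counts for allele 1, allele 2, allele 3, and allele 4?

counts (15, 2, 2, 8)

For a Dirichlet(α) prior with multinomial counts c, the posterior is Dirichlet(α + c) componentwise.
Counts are posterior − prior componentwise: 21−6=15, 8−6=2, 9−7=2, 19−11=8.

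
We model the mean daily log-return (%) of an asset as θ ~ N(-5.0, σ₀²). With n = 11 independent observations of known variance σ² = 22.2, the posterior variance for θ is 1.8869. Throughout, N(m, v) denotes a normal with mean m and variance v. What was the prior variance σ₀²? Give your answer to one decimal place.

Posterior precision equals prior precision plus data precision: 1/σ_n² = 1/σ₀² + n/σ².
So 1/σ₀² = 1/1.8869 − 11/22.2 = 0.529970 − 0.495495 = 0.034475.
Hence σ₀² = 1/0.034475 ≈ 29.0.

σ₀² = 29.0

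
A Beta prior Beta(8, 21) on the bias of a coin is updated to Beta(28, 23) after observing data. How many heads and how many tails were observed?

A Beta(a, b) prior with s successes and f failures in binomial data gives a Beta(a+s, b+f) posterior.
Match parameters: s=28−8=20, f=23−21=2.

20 heads and 2 tails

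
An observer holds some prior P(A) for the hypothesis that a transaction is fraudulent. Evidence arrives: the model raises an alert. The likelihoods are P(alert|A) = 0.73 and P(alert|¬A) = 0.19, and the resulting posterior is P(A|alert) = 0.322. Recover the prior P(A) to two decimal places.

P(A) = 0.11

In odds form, posterior odds = prior odds × likelihood ratio, so prior odds = posterior odds ÷ LR.
Posterior odds = 0.322/(1−0.322) = 0.4749. LR = 0.73/0.19 = 3.8421.
Prior odds = 0.4749/3.8421 = 0.1236, so P(A) = 0.1236/(1+0.1236) ≈ 0.11.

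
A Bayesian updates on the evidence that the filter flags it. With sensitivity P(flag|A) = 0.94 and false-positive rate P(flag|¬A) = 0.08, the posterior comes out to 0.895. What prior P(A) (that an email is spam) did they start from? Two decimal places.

P(A) = 0.42

Bayes' rule in odds form gives O(A|E) = O(A)·[P(E|A)/P(E|¬A)], hence O(A) = O(A|E)/LR.
Posterior odds = 0.895/(1−0.895) = 8.5238. LR = 0.94/0.08 = 11.7500.
Prior odds = 8.5238/11.7500 = 0.7254, so P(A) = 0.7254/(1+0.7254) ≈ 0.42.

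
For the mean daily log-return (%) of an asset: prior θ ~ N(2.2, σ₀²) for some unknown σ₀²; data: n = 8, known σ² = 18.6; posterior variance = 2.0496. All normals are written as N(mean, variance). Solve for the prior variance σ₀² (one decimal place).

Posterior precision equals prior precision plus data precision: 1/σ_n² = 1/σ₀² + n/σ².
So 1/σ₀² = 1/2.0496 − 8/18.6 = 0.487900 − 0.430108 = 0.057792.
Hence σ₀² = 1/0.057792 ≈ 17.3.

σ₀² = 17.3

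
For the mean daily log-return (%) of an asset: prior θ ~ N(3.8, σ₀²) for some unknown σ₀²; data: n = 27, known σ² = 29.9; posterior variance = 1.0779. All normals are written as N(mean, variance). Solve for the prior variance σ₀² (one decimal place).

Posterior precision equals prior precision plus data precision: 1/σ_n² = 1/σ₀² + n/σ².
So 1/σ₀² = 1/1.0779 − 27/29.9 = 0.927730 − 0.903010 = 0.024720.
Hence σ₀² = 1/0.024720 ≈ 40.5.

σ₀² = 40.5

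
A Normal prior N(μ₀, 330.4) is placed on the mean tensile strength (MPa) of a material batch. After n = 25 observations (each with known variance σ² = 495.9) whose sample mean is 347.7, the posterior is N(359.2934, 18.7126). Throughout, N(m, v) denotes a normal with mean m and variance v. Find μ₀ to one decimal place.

μ₀ = 552.4

With known observation variance, the Normal–Normal posterior has precision τ_n = τ₀ + n/σ² and mean μ_n = (τ₀μ₀ + (n/σ²)x̄)/τ_n.
Here τ₀ = 1/330.4 = 0.003027 and τ_data = 25/495.9 = 0.050413, so τ_n = 0.053440.
Rearranging for μ₀: μ₀ = (μ_n·τ_n − τ_data·x̄)/τ₀ = (359.2934·0.053440 − 0.050413·347.7) / 0.003027 = 1.672039/0.003027 ≈ 552.4.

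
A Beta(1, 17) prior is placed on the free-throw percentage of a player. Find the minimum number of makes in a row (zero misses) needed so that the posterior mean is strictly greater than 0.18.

After k makes and 0 misses the posterior is Beta(1+k, 17), with mean (1+k)/(1+17+k).
Set (1+k)/(18+k) > 0.18 and solve: k > (0.18·18 − 1)/(1 − 0.18) = 2.732.
The smallest integer exceeding 2.732 is 3.

k = 3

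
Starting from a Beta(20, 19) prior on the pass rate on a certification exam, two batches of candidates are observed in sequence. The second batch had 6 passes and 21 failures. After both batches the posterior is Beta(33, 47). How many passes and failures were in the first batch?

Because Beta–binomial updating is additive in the counts, the combined data contributed (α_post−α_prior, β_post−β_prior) successes and failures.
Total across both batches: 33−20=13 passes, 47−19=28 failures.
Subtract the second batch: 13−6=7 passes and 28−21=7 failures.

7 passes and 7 failures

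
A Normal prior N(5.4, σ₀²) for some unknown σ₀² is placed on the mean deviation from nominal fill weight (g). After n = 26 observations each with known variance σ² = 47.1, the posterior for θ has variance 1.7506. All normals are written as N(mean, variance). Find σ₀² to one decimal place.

For the Normal–Normal model with known σ², precisions add: τ_n = τ₀ + n/σ².
So 1/σ₀² = 1/1.7506 − 26/47.1 = 0.571233 − 0.552017 = 0.019216.
Hence σ₀² = 1/0.019216 ≈ 52.0.

σ₀² = 52.0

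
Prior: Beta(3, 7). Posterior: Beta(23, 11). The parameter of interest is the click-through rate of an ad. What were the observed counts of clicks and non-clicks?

20 clicks and 4 non-clicks

A Beta(a, b) prior with s successes and f failures in binomial data gives a Beta(a+s, b+f) posterior.
So s = 23 − 3 = 20 and f = 11 − 7 = 4.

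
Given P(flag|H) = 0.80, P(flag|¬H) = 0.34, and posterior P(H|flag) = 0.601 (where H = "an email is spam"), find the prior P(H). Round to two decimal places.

Bayes' rule in odds form gives O(H|E) = O(H)·[P(E|H)/P(E|¬H)], hence O(H) = O(H|E)/LR.
Posterior odds = 0.601/(1−0.601) = 1.5063. LR = 0.80/0.34 = 2.3529.
Prior odds = 1.5063/2.3529 = 0.6402, so P(H) = 0.6402/(1+0.6402) ≈ 0.39.

P(H) = 0.39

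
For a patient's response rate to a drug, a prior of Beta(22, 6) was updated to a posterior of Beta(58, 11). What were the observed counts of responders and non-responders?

Beta is conjugate to the binomial likelihood: posterior = Beta(α+s, β+f).
Match parameters: s=58−22=36, f=11−6=5.

36 responders and 5 non-responders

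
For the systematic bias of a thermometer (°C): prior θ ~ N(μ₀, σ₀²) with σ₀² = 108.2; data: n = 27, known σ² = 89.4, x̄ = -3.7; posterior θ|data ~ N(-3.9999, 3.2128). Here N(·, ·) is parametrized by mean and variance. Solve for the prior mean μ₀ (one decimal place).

The posterior mean is a precision-weighted average: μ_n = (τ₀μ₀ + τ_data·x̄)/(τ₀+τ_data), with τ₀=1/σ₀² and τ_data=n/σ².
Here τ₀ = 1/108.2 = 0.009242 and τ_data = 27/89.4 = 0.302013, so τ_n = 0.311255.
Rearranging for μ₀: μ₀ = (μ_n·τ_n − τ_data·x̄)/τ₀ = (-3.9999·0.311255 − 0.302013·-3.7) / 0.009242 = -0.127541/0.009242 ≈ -13.8.

μ₀ = -13.8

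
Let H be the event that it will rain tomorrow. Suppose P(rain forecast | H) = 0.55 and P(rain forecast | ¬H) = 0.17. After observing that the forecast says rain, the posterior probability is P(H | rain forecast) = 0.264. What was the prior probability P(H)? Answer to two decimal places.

P(H) = 0.10

Bayes' rule in odds form gives O(H|E) = O(H)·[P(E|H)/P(E|¬H)], hence O(H) = O(H|E)/LR.
Posterior odds = 0.264/(1−0.264) = 0.3587. LR = 0.55/0.17 = 3.2353.
Prior odds = 0.3587/3.2353 = 0.1109, so P(H) = 0.1109/(1+0.1109) ≈ 0.10.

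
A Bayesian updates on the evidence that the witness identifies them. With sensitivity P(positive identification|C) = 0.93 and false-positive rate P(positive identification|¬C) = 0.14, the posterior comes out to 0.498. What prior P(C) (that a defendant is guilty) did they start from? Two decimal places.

P(C) = 0.13

Bayes' rule in odds form gives O(C|E) = O(C)·[P(E|C)/P(E|¬C)], hence O(C) = O(C|E)/LR.
Posterior odds = 0.498/(1−0.498) = 0.9920. LR = 0.93/0.14 = 6.6429.
Prior odds = 0.9920/6.6429 = 0.1493, so P(C) = 0.1493/(1+0.1493) ≈ 0.13.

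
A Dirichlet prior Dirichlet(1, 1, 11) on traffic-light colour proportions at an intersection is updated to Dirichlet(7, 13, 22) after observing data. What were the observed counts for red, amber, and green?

counts (6, 12, 11)

For a Dirichlet(α) prior with multinomial counts c, the posterior is Dirichlet(α + c) componentwise.
Counts are posterior − prior componentwise: 7−1=6, 13−1=12, 22−11=11.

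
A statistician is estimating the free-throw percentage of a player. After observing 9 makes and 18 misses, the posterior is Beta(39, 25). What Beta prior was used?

A Beta(α, β) prior with s successes and f failures in binomial data gives a Beta(α+s, β+f) posterior.
So α = 39 − 9 = 30 and β = 25 − 18 = 7.

Beta(30, 7)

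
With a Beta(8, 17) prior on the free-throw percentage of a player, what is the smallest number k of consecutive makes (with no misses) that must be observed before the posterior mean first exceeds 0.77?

k = 49

After k makes and 0 misses the posterior is Beta(8+k, 17), with mean (8+k)/(8+17+k).
Set (8+k)/(25+k) > 0.77 and solve: k > (0.77·25 − 8)/(1 − 0.77) = 48.913.
The smallest integer exceeding 48.913 is 49, and checking k=49: (57)/(74) = 0.7703 > 0.77.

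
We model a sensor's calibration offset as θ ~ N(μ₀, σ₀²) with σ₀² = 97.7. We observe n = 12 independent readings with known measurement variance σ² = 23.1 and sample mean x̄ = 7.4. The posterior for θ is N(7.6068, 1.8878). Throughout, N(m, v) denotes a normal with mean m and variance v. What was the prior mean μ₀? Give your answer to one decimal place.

μ₀ = 18.1

With known observation variance, the Normal–Normal posterior has precision τ_n = τ₀ + n/σ² and mean μ_n = (τ₀μ₀ + (n/σ²)x̄)/τ_n.
Here τ₀ = 1/97.7 = 0.010235 and τ_data = 12/23.1 = 0.519481, so τ_n = 0.529716.
Rearranging for μ₀: μ₀ = (μ_n·τ_n − τ_data·x̄)/τ₀ = (7.6068·0.529716 − 0.519481·7.4) / 0.010235 = 0.185284/0.010235 ≈ 18.1.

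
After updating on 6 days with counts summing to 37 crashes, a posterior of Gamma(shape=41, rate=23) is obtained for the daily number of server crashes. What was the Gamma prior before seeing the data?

A Gamma(α, β) prior (rate parametrization) on a Poisson rate with n observations summing to S gives posterior Gamma(α+S, β+n).
So α = 41 − 37 = 4 and β = 23 − 6 = 17.

Gamma(shape=4, rate=17)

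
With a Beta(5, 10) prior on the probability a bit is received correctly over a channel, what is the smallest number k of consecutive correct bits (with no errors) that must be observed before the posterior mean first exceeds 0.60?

k = 11

After k correct bits and 0 errors the posterior is Beta(5+k, 10), with mean (5+k)/(5+10+k).
Set (5+k)/(15+k) > 0.60 and solve: k > (0.60·15 − 5)/(1 − 0.60) = 10.000.
The smallest integer exceeding 10.000 is 11.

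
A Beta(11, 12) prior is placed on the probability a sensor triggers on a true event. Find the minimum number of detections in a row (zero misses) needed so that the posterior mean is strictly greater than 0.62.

k = 9

After k detections and 0 misses the posterior is Beta(11+k, 12), with mean (11+k)/(11+12+k).
Set (11+k)/(23+k) > 0.62 and solve: k > (0.62·23 − 11)/(1 − 0.62) = 8.579.
The smallest integer exceeding 8.579 is 9, and checking k=9: (20)/(32) = 0.6250 > 0.62.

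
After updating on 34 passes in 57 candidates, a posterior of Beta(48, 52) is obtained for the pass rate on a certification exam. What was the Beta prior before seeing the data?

Beta(14, 29)

Beta is conjugate to the binomial likelihood: posterior = Beta(a+s, b+f).
Subtract the data counts: 48−34=14, 52−23=29.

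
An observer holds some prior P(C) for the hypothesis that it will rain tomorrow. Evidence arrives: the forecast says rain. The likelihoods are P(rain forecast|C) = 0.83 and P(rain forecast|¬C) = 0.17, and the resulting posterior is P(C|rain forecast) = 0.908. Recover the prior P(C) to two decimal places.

Bayes' rule in odds form gives O(C|E) = O(C)·[P(E|C)/P(E|¬C)], hence O(C) = O(C|E)/LR.
Posterior odds = 0.908/(1−0.908) = 9.8696. LR = 0.83/0.17 = 4.8824.
Prior odds = 9.8696/4.8824 = 2.0215, so P(C) = 2.0215/(1+2.0215) ≈ 0.67.

P(C) = 0.67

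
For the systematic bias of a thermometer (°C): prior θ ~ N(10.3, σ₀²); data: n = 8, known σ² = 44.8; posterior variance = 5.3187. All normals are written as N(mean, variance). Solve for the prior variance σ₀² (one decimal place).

σ₀² = 105.9

For the Normal–Normal model with known σ², precisions add: τ_n = τ₀ + n/σ².
So 1/σ₀² = 1/5.3187 − 8/44.8 = 0.188016 − 0.178571 = 0.009445.
Hence σ₀² = 1/0.009445 ≈ 105.9.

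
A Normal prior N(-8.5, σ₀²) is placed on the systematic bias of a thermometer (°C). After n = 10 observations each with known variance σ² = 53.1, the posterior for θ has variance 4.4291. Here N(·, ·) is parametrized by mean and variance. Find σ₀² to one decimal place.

Posterior precision equals prior precision plus data precision: 1/σ_n² = 1/σ₀² + n/σ².
So 1/σ₀² = 1/4.4291 − 10/53.1 = 0.225780 − 0.188324 = 0.037456.
Hence σ₀² = 1/0.037456 ≈ 26.7.

σ₀² = 26.7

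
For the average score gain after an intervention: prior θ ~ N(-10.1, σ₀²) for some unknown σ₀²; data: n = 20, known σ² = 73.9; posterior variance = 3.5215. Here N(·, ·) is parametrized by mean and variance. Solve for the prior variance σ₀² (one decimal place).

σ₀² = 75.0

Posterior precision equals prior precision plus data precision: 1/σ_n² = 1/σ₀² + n/σ².
So 1/σ₀² = 1/3.5215 − 20/73.9 = 0.283970 − 0.270636 = 0.013334.
Hence σ₀² = 1/0.013334 ≈ 75.0.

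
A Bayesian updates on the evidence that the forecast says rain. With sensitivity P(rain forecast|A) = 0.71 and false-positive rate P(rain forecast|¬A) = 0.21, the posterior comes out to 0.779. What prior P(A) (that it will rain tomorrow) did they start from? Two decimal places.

Bayes' rule in odds form gives O(A|E) = O(A)·[P(E|A)/P(E|¬A)], hence O(A) = O(A|E)/LR.
Posterior odds = 0.779/(1−0.779) = 3.5249. LR = 0.71/0.21 = 3.3810.
Prior odds = 3.5249/3.3810 = 1.0426, so P(A) = 1.0426/(1+1.0426) ≈ 0.51.

P(A) = 0.51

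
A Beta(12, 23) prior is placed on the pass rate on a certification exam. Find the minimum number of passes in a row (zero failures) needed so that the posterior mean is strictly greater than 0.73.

After k passes and 0 failures the posterior is Beta(12+k, 23), with mean (12+k)/(12+23+k).
Set (12+k)/(35+k) > 0.73 and solve: k > (0.73·35 − 12)/(1 − 0.73) = 50.185.
The smallest integer exceeding 50.185 is 51, and checking k=51: (63)/(86) = 0.7326 > 0.73.

k = 51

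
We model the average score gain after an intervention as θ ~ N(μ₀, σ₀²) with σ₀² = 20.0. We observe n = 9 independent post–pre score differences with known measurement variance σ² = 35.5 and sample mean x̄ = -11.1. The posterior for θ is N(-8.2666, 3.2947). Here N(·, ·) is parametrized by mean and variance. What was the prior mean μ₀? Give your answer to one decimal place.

μ₀ = 6.1

The posterior mean is a precision-weighted average: μ_n = (τ₀μ₀ + τ_data·x̄)/(τ₀+τ_data), with τ₀=1/σ₀² and τ_data=n/σ².
Here τ₀ = 1/20.0 = 0.050000 and τ_data = 9/35.5 = 0.253521, so τ_n = 0.303521.
Rearranging for μ₀: μ₀ = (μ_n·τ_n − τ_data·x̄)/τ₀ = (-8.2666·0.303521 − 0.253521·-11.1) / 0.050000 = 0.304996/0.050000 ≈ 6.1.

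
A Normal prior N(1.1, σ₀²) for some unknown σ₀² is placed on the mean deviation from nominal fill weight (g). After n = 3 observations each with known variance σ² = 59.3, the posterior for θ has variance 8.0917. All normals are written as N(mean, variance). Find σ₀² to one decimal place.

σ₀² = 13.7

Posterior precision equals prior precision plus data precision: 1/σ_n² = 1/σ₀² + n/σ².
So 1/σ₀² = 1/8.0917 − 3/59.3 = 0.123583 − 0.050590 = 0.072993.
Hence σ₀² = 1/0.072993 ≈ 13.7.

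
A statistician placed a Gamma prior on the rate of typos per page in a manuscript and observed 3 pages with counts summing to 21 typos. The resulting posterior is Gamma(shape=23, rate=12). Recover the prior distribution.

A Gamma(α, β) prior (rate parametrization) on a Poisson rate with n observations summing to S gives posterior Gamma(α+S, β+n).
So α = 23 − 21 = 2 and β = 12 − 3 = 9.

Gamma(shape=2, rate=9)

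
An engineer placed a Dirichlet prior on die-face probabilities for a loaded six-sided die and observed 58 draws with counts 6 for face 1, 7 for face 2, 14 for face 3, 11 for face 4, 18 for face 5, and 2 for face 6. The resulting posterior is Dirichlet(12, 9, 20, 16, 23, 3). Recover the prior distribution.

Dirichlet(6, 2, 6, 5, 5, 1)

For a Dirichlet(α) prior with multinomial counts c, the posterior is Dirichlet(α + c) componentwise.
Subtract each count from the matching posterior parameter: 12−6=6, 9−7=2, 20−14=6, 16−11=5, 23−18=5, 3−2=1.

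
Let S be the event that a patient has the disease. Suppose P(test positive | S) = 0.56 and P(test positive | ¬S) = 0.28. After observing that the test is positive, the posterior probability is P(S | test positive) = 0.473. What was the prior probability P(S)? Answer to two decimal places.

P(S) = 0.31

In odds form, posterior odds = prior odds × likelihood ratio, so prior odds = posterior odds ÷ LR.
Posterior odds = 0.473/(1−0.473) = 0.8975. LR = 0.56/0.28 = 2.0000.
Prior odds = 0.8975/2.0000 = 0.4487, so P(S) = 0.4487/(1+0.4487) ≈ 0.31.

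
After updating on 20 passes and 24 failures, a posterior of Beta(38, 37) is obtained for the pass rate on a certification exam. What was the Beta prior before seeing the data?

Beta(18, 13)

A Beta(α, β) prior with s successes and f failures in binomial data gives a Beta(α+s, β+f) posterior.
So α = 38 − 20 = 18 and β = 37 − 24 = 13.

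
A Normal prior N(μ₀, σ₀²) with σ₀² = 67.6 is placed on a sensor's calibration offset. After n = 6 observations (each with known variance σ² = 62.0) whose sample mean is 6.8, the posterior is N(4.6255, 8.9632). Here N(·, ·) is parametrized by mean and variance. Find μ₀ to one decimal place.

The posterior mean is a precision-weighted average: μ_n = (τ₀μ₀ + τ_data·x̄)/(τ₀+τ_data), with τ₀=1/σ₀² and τ_data=n/σ².
Here τ₀ = 1/67.6 = 0.014793 and τ_data = 6/62.0 = 0.096774, so τ_n = 0.111567.
Rearranging for μ₀: μ₀ = (μ_n·τ_n − τ_data·x̄)/τ₀ = (4.6255·0.111567 − 0.096774·6.8) / 0.014793 = -0.142010/0.014793 ≈ -9.6.

μ₀ = -9.6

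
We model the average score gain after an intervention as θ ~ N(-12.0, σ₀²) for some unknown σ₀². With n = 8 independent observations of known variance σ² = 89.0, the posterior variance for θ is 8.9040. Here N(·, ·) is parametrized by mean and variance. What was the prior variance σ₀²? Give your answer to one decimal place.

σ₀² = 44.6

For the Normal–Normal model with known σ², precisions add: τ_n = τ₀ + n/σ².
So 1/σ₀² = 1/8.9040 − 8/89.0 = 0.112309 − 0.089888 = 0.022421.
Hence σ₀² = 1/0.022421 ≈ 44.6.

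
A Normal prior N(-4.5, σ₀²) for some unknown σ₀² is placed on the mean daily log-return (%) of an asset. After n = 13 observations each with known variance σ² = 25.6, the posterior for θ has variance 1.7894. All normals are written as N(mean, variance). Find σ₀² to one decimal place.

For the Normal–Normal model with known σ², precisions add: τ_n = τ₀ + n/σ².
So 1/σ₀² = 1/1.7894 − 13/25.6 = 0.558847 − 0.507812 = 0.051035.
Hence σ₀² = 1/0.051035 ≈ 19.6.

σ₀² = 19.6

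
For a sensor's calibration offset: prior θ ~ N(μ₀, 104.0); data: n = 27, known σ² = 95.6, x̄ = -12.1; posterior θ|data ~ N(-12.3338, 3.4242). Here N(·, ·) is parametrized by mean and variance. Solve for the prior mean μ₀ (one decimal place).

μ₀ = -19.2

With known observation variance, the Normal–Normal posterior has precision τ_n = τ₀ + n/σ² and mean μ_n = (τ₀μ₀ + (n/σ²)x̄)/τ_n.
Here τ₀ = 1/104.0 = 0.009615 and τ_data = 27/95.6 = 0.282427, so τ_n = 0.292042.
Rearranging for μ₀: μ₀ = (μ_n·τ_n − τ_data·x̄)/τ₀ = (-12.3338·0.292042 − 0.282427·-12.1) / 0.009615 = -0.184621/0.009615 ≈ -19.2.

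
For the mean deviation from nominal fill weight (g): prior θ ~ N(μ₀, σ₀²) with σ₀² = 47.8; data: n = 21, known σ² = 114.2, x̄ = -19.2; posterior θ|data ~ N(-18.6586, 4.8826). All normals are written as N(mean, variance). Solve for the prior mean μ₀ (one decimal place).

μ₀ = -13.9

The posterior mean is a precision-weighted average: μ_n = (τ₀μ₀ + τ_data·x̄)/(τ₀+τ_data), with τ₀=1/σ₀² and τ_data=n/σ².
Here τ₀ = 1/47.8 = 0.020921 and τ_data = 21/114.2 = 0.183888, so τ_n = 0.204809.
Rearranging for μ₀: μ₀ = (μ_n·τ_n − τ_data·x̄)/τ₀ = (-18.6586·0.204809 − 0.183888·-19.2) / 0.020921 = -0.290800/0.020921 ≈ -13.9.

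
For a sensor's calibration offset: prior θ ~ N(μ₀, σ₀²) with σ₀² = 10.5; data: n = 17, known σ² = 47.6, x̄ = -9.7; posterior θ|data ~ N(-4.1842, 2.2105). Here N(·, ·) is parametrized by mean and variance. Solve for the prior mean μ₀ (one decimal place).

μ₀ = 16.5

With known observation variance, the Normal–Normal posterior has precision τ_n = τ₀ + n/σ² and mean μ_n = (τ₀μ₀ + (n/σ²)x̄)/τ_n.
Here τ₀ = 1/10.5 = 0.095238 and τ_data = 17/47.6 = 0.357143, so τ_n = 0.452381.
Rearranging for μ₀: μ₀ = (μ_n·τ_n − τ_data·x̄)/τ₀ = (-4.1842·0.452381 − 0.357143·-9.7) / 0.095238 = 1.571435/0.095238 ≈ 16.5.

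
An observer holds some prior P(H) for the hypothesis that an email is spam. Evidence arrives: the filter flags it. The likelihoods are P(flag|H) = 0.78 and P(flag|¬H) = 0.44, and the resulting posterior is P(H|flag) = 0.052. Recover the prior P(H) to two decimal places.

P(H) = 0.03

In odds form, posterior odds = prior odds × likelihood ratio, so prior odds = posterior odds ÷ LR.
Posterior odds = 0.052/(1−0.052) = 0.0549. LR = 0.78/0.44 = 1.7727.
Prior odds = 0.0549/1.7727 = 0.0310, so P(H) = 0.0310/(1+0.0310) ≈ 0.03.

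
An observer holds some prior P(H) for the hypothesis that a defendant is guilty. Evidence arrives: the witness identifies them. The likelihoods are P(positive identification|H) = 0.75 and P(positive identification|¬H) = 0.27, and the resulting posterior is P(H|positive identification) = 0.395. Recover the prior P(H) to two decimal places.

In odds form, posterior odds = prior odds × likelihood ratio, so prior odds = posterior odds ÷ LR.
Posterior odds = 0.395/(1−0.395) = 0.6529. LR = 0.75/0.27 = 2.7778.
Prior odds = 0.6529/2.7778 = 0.2350, so P(H) = 0.2350/(1+0.2350) ≈ 0.19.

P(H) = 0.19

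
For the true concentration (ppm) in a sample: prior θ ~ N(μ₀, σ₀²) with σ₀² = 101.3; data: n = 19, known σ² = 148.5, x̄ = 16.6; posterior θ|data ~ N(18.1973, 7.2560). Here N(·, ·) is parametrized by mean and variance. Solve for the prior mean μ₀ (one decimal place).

μ₀ = 38.9

With known observation variance, the Normal–Normal posterior has precision τ_n = τ₀ + n/σ² and mean μ_n = (τ₀μ₀ + (n/σ²)x̄)/τ_n.
Here τ₀ = 1/101.3 = 0.009872 and τ_data = 19/148.5 = 0.127946, so τ_n = 0.137818.
Rearranging for μ₀: μ₀ = (μ_n·τ_n − τ_data·x̄)/τ₀ = (18.1973·0.137818 − 0.127946·16.6) / 0.009872 = 0.384012/0.009872 ≈ 38.9.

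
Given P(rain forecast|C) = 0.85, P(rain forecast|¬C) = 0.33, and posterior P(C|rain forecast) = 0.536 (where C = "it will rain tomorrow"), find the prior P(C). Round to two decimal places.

Bayes' rule in odds form gives O(C|E) = O(C)·[P(E|C)/P(E|¬C)], hence O(C) = O(C|E)/LR.
Posterior odds = 0.536/(1−0.536) = 1.1552. LR = 0.85/0.33 = 2.5758.
Prior odds = 1.1552/2.5758 = 0.4485, so P(C) = 0.4485/(1+0.4485) ≈ 0.31.

P(C) = 0.31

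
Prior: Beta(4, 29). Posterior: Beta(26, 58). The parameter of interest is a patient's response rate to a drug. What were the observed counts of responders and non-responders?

Under Beta–binomial conjugacy the posterior parameters are (a+s, b+f).
Match parameters: s=26−4=22, f=58−29=29.

22 responders and 29 non-responders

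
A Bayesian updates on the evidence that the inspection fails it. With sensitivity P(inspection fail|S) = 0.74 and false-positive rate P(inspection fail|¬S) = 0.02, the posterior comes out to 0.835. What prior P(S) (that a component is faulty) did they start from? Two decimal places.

Bayes' rule in odds form gives O(S|E) = O(S)·[P(E|S)/P(E|¬S)], hence O(S) = O(S|E)/LR.
Posterior odds = 0.835/(1−0.835) = 5.0606. LR = 0.74/0.02 = 37.0000.
Prior odds = 5.0606/37.0000 = 0.1368, so P(S) = 0.1368/(1+0.1368) ≈ 0.12.

P(S) = 0.12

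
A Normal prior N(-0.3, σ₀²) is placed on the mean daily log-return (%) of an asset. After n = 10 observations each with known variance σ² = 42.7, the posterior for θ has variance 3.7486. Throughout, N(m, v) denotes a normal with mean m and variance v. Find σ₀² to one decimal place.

For the Normal–Normal model with known σ², precisions add: τ_n = τ₀ + n/σ².
So 1/σ₀² = 1/3.7486 − 10/42.7 = 0.266766 − 0.234192 = 0.032574.
Hence σ₀² = 1/0.032574 ≈ 30.7.

σ₀² = 30.7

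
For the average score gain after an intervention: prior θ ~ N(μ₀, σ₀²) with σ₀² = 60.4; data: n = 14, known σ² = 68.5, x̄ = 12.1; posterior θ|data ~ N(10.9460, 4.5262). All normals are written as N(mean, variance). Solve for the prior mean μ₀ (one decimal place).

With known observation variance, the Normal–Normal posterior has precision τ_n = τ₀ + n/σ² and mean μ_n = (τ₀μ₀ + (n/σ²)x̄)/τ_n.
Here τ₀ = 1/60.4 = 0.016556 and τ_data = 14/68.5 = 0.204380, so τ_n = 0.220936.
Rearranging for μ₀: μ₀ = (μ_n·τ_n − τ_data·x̄)/τ₀ = (10.9460·0.220936 − 0.204380·12.1) / 0.016556 = -0.054633/0.016556 ≈ -3.3.

μ₀ = -3.3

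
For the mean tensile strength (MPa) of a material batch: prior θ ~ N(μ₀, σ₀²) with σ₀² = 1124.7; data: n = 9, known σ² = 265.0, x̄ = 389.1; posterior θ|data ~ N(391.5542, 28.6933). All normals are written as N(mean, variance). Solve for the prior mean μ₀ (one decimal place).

With known observation variance, the Normal–Normal posterior has precision τ_n = τ₀ + n/σ² and mean μ_n = (τ₀μ₀ + (n/σ²)x̄)/τ_n.
Here τ₀ = 1/1124.7 = 0.000889 and τ_data = 9/265.0 = 0.033962, so τ_n = 0.034851.
Rearranging for μ₀: μ₀ = (μ_n·τ_n − τ_data·x̄)/τ₀ = (391.5542·0.034851 − 0.033962·389.1) / 0.000889 = 0.431441/0.000889 ≈ 485.3.

μ₀ = 485.3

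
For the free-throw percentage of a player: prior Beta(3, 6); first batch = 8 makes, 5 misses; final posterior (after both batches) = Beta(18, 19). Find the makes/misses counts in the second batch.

7 makes and 8 misses

Sequential conjugate updates are equivalent to a single update on the pooled data, so total successes = posterior α − prior α and total failures = posterior β − prior β.
Total across both batches: 18−3=15 makes, 19−6=13 misses.
Subtract the first batch: 15−8=7 makes and 13−5=8 misses.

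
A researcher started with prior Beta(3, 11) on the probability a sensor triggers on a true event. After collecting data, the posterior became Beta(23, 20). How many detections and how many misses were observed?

20 detections and 9 misses

Beta is conjugate to the binomial likelihood: posterior = Beta(α+s, β+f).
Match parameters: s=23−3=20, f=20−11=9.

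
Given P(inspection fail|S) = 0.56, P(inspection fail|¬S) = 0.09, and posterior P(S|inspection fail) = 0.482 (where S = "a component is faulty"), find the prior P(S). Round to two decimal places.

In odds form, posterior odds = prior odds × likelihood ratio, so prior odds = posterior odds ÷ LR.
Posterior odds = 0.482/(1−0.482) = 0.9305. LR = 0.56/0.09 = 6.2222.
Prior odds = 0.9305/6.2222 = 0.1495, so P(S) = 0.1495/(1+0.1495) ≈ 0.13.

P(S) = 0.13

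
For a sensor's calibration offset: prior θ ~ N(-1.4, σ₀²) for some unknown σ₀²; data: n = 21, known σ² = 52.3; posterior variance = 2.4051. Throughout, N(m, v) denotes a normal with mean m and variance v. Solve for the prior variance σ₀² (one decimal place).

σ₀² = 70.2

Posterior precision equals prior precision plus data precision: 1/σ_n² = 1/σ₀² + n/σ².
So 1/σ₀² = 1/2.4051 − 21/52.3 = 0.415783 − 0.401530 = 0.014253.
Hence σ₀² = 1/0.014253 ≈ 70.2.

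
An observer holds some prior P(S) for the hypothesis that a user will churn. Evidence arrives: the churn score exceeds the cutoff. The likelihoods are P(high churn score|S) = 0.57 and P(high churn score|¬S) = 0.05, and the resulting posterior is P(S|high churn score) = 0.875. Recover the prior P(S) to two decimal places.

P(S) = 0.38

In odds form, posterior odds = prior odds × likelihood ratio, so prior odds = posterior odds ÷ LR.
Posterior odds = 0.875/(1−0.875) = 7.0000. LR = 0.57/0.05 = 11.4000.
Prior odds = 7.0000/11.4000 = 0.6140, so P(S) = 0.6140/(1+0.6140) ≈ 0.38.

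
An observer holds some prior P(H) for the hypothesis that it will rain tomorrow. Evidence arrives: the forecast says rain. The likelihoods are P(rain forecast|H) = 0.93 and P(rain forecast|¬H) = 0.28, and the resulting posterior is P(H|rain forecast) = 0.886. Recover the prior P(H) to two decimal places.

P(H) = 0.70

In odds form, posterior odds = prior odds × likelihood ratio, so prior odds = posterior odds ÷ LR.
Posterior odds = 0.886/(1−0.886) = 7.7719. LR = 0.93/0.28 = 3.3214.
Prior odds = 7.7719/3.3214 = 2.3399, so P(H) = 2.3399/(1+2.3399) ≈ 0.70.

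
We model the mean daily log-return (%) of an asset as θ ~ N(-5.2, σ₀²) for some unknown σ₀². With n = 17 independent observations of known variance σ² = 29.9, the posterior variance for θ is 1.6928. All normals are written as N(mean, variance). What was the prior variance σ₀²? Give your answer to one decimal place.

σ₀² = 45.1

Posterior precision equals prior precision plus data precision: 1/σ_n² = 1/σ₀² + n/σ².
So 1/σ₀² = 1/1.6928 − 17/29.9 = 0.590737 − 0.568562 = 0.022175.
Hence σ₀² = 1/0.022175 ≈ 45.1.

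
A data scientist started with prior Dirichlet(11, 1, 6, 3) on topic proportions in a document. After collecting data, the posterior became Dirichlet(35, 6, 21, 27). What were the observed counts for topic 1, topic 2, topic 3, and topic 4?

For a Dirichlet(α) prior with multinomial counts c, the posterior is Dirichlet(α + c) componentwise.
Counts are posterior − prior componentwise: 35−11=24, 6−1=5, 21−6=15, 27−3=24.

counts (24, 5, 15, 24)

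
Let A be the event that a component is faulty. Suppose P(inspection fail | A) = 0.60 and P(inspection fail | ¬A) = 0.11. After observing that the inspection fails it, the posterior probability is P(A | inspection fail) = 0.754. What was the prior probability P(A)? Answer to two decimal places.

P(A) = 0.36

In odds form, posterior odds = prior odds × likelihood ratio, so prior odds = posterior odds ÷ LR.
Posterior odds = 0.754/(1−0.754) = 3.0650. LR = 0.60/0.11 = 5.4545.
Prior odds = 3.0650/5.4545 = 0.5619, so P(A) = 0.5619/(1+0.5619) ≈ 0.36.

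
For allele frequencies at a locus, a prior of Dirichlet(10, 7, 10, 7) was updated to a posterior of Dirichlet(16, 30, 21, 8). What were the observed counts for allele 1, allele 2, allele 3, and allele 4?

For a Dirichlet(α) prior with multinomial counts c, the posterior is Dirichlet(α + c) componentwise.
Counts are posterior − prior componentwise: 16−10=6, 30−7=23, 21−10=11, 8−7=1.

counts (6, 23, 11, 1)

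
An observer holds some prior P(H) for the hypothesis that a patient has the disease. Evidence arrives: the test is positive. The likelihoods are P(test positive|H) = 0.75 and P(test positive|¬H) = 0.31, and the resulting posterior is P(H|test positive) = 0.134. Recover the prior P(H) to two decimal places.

P(H) = 0.06

Bayes' rule in odds form gives O(H|E) = O(H)·[P(E|H)/P(E|¬H)], hence O(H) = O(H|E)/LR.
Posterior odds = 0.134/(1−0.134) = 0.1547. LR = 0.75/0.31 = 2.4194.
Prior odds = 0.1547/2.4194 = 0.0639, so P(H) = 0.0639/(1+0.0639) ≈ 0.06.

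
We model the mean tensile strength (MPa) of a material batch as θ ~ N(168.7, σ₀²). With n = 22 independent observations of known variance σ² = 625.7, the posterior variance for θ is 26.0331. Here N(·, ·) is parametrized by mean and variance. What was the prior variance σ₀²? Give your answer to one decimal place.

For the Normal–Normal model with known σ², precisions add: τ_n = τ₀ + n/σ².
So 1/σ₀² = 1/26.0331 − 22/625.7 = 0.038413 − 0.035161 = 0.003252.
Hence σ₀² = 1/0.003252 ≈ 307.5.

σ₀² = 307.5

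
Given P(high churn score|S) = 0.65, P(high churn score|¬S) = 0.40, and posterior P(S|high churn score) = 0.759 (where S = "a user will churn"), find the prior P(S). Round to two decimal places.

P(S) = 0.66

In odds form, posterior odds = prior odds × likelihood ratio, so prior odds = posterior odds ÷ LR.
Posterior odds = 0.759/(1−0.759) = 3.1494. LR = 0.65/0.40 = 1.6250.
Prior odds = 3.1494/1.6250 = 1.9381, so P(S) = 1.9381/(1+1.9381) ≈ 0.66.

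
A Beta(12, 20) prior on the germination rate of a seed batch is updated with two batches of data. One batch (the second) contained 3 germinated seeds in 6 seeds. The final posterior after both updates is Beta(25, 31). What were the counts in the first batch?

Because Beta–binomial updating is additive in the counts, the combined data contributed (α_post−α_prior, β_post−β_prior) successes and failures.
Total across both batches: 25−12=13 germinated seeds, 31−20=11 non-germinating seeds.
Subtract the second batch: 13−3=10 germinated seeds and 11−3=8 non-germinating seeds.

10 germinated seeds and 8 non-germinating seeds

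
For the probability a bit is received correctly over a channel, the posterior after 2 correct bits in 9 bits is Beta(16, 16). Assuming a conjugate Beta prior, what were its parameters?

Under Beta–binomial conjugacy the posterior parameters are (a+s, b+f).
So a = 16 − 2 = 14 and b = 16 − 7 = 9.

Beta(14, 9)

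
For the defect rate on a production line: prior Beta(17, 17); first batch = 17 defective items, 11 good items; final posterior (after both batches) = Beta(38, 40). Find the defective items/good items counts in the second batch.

4 defective items and 12 good items

Sequential conjugate updates are equivalent to a single update on the pooled data, so total successes = posterior α − prior α and total failures = posterior β − prior β.
Total across both batches: 38−17=21 defective items, 40−17=23 good items.
Subtract the first batch: 21−17=4 defective items and 23−11=12 good items.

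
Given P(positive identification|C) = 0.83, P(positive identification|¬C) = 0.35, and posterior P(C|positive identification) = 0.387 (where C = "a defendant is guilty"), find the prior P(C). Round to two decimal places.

Bayes' rule in odds form gives O(C|E) = O(C)·[P(E|C)/P(E|¬C)], hence O(C) = O(C|E)/LR.
Posterior odds = 0.387/(1−0.387) = 0.6313. LR = 0.83/0.35 = 2.3714.
Prior odds = 0.6313/2.3714 = 0.2662, so P(C) = 0.2662/(1+0.2662) ≈ 0.21.

P(C) = 0.21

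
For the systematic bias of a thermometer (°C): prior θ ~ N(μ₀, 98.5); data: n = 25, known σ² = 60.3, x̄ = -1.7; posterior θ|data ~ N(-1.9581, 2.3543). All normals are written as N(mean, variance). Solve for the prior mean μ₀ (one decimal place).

μ₀ = -12.5

With known observation variance, the Normal–Normal posterior has precision τ_n = τ₀ + n/σ² and mean μ_n = (τ₀μ₀ + (n/σ²)x̄)/τ_n.
Here τ₀ = 1/98.5 = 0.010152 and τ_data = 25/60.3 = 0.414594, so τ_n = 0.424746.
Rearranging for μ₀: μ₀ = (μ_n·τ_n − τ_data·x̄)/τ₀ = (-1.9581·0.424746 − 0.414594·-1.7) / 0.010152 = -0.126885/0.010152 ≈ -12.5.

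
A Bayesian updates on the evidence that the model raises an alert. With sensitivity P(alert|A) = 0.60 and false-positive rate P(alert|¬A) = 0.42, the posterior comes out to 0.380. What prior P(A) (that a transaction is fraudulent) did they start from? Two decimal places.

Bayes' rule in odds form gives O(A|E) = O(A)·[P(E|A)/P(E|¬A)], hence O(A) = O(A|E)/LR.
Posterior odds = 0.380/(1−0.380) = 0.6129. LR = 0.60/0.42 = 1.4286.
Prior odds = 0.6129/1.4286 = 0.4290, so P(A) = 0.4290/(1+0.4290) ≈ 0.30.

P(A) = 0.30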